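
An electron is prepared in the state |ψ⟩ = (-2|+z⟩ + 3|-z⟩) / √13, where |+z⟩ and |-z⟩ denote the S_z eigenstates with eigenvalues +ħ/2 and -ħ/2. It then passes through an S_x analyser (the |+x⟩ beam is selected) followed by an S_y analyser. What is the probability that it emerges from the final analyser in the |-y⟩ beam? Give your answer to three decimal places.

First analyser (S_x): P(|+x⟩) = |⟨+x|ψ⟩|² = 1/26.
After stage 1 the state is |+x⟩; P(|-y⟩) = |⟨-y|+x⟩|² = 1/2.
Joint probability = 1/26 × 1/2 = 0.019.

0.019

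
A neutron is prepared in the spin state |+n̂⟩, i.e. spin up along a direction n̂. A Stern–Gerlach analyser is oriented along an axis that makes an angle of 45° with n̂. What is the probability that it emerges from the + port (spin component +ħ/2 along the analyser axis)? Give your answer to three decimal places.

0.854

For spin-½, the probability of finding spin-up along an axis at angle θ to the initial spin direction is cos²(θ/2); spin-down is sin²(θ/2).
θ = 45°, so P = cos²(22.5°) ≈ 0.854.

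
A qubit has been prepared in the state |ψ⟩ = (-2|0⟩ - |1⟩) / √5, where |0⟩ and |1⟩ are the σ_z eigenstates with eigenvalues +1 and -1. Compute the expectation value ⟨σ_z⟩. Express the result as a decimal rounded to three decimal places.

0.600

⟨σ_z⟩ = |a|² - |b|² divided by |a|²+|b|², with a, b the |0⟩, |1⟩ amplitudes.
= (4 - 1)/5 = 3/5.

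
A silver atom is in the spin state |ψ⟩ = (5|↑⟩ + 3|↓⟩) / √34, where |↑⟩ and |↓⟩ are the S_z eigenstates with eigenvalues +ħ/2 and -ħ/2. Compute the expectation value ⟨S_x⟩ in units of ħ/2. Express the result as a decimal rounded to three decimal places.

⟨σ_x⟩ = 2 Re(a* b)/(|a|²+|b|²) with a = 5, b = 3.
a* b = 15, so ⟨σ_x⟩ = 30/34.
⟨S_x⟩ = (ħ/2)·⟨σ_x⟩.

0.882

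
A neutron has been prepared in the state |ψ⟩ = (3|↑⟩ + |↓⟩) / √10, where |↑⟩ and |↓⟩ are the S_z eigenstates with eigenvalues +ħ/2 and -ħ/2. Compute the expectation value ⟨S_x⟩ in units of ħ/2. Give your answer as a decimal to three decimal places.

⟨σ_x⟩ = 2 Re(a* b)/(|a|²+|b|²) with a = 3, b = 1.
a* b = 3, so ⟨σ_x⟩ = 6/10.
⟨S_x⟩ = (ħ/2)·⟨σ_x⟩.

0.600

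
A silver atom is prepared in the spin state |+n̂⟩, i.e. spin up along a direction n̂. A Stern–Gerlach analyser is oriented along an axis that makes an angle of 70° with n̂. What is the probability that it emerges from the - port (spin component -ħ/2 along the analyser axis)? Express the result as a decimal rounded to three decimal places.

0.329

For spin-½, the probability of finding spin-up along an axis at angle θ to the initial spin direction is cos²(θ/2); spin-down is sin²(θ/2).
θ = 70°, so P = sin²(35°) ≈ 0.329.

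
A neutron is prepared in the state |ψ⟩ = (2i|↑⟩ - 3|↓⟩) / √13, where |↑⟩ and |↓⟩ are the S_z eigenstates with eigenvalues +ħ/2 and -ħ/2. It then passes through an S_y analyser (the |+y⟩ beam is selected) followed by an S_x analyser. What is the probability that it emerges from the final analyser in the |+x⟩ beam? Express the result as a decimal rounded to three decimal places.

First analyser (S_y): P(|+y⟩) = |⟨+y|ψ⟩|² = 25/26.
After stage 1 the state is |+y⟩; P(|+x⟩) = |⟨+x|+y⟩|² = 1/2.
Joint probability = 25/26 × 1/2 = 0.481.

0.481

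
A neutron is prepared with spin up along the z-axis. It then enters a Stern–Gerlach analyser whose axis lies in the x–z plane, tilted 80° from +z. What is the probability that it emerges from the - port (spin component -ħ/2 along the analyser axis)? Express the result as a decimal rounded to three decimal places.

For spin-½, the probability of finding spin-up along an axis at angle θ to the initial spin direction is cos²(θ/2); spin-down is sin²(θ/2).
θ = 80°, so P = sin²(40°) ≈ 0.413.

0.413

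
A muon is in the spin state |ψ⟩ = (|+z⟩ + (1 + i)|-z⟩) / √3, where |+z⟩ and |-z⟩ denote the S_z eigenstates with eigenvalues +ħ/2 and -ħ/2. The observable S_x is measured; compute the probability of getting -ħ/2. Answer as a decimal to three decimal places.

|-x⟩ = (|+z⟩ - |-z⟩)/√2, so ⟨-x|ψ⟩ = (-i) / (√2·√3).
P = |-i|² / 6 = 1/6.

0.167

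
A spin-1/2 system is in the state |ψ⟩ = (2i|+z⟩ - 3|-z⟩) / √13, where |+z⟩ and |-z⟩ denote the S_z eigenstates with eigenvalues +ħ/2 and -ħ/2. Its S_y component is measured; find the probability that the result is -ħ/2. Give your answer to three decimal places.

|-y⟩ = (|+z⟩ - i|-z⟩)/√2, so ⟨-y|ψ⟩ = (-i) / (√2·√13).
P = |-i|² / 26 = 1/26.

0.038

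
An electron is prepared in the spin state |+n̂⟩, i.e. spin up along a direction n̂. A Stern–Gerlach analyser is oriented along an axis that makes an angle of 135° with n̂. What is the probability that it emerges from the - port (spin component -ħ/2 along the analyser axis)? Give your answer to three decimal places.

0.854

For spin-½, the probability of finding spin-up along an axis at angle θ to the initial spin direction is cos²(θ/2); spin-down is sin²(θ/2).
θ = 135°, so P = sin²(67.5°) ≈ 0.854.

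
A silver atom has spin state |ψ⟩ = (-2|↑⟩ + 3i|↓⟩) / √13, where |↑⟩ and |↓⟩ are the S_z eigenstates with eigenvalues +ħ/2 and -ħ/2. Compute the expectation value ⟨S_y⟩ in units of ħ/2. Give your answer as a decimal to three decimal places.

⟨σ_y⟩ = 2 Im(a* b)/(|a|²+|b|²) with a = -2, b = 3i.
a* b = -6i, so ⟨σ_y⟩ = -12/13.
⟨S_y⟩ = (ħ/2)·⟨σ_y⟩.

-0.923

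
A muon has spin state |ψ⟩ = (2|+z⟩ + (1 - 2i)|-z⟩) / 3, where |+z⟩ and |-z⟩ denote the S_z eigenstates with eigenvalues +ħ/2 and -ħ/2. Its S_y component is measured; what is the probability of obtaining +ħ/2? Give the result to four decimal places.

|+y⟩ = (|+z⟩ + i|-z⟩)/√2, so ⟨+y|ψ⟩ = (-i) / (√2·3).
P = |-i|² / 18 = 1/18.

0.0556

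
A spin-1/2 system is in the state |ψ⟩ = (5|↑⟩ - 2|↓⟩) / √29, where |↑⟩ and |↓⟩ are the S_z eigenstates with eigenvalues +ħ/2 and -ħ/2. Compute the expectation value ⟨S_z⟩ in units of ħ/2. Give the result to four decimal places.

0.7241

⟨σ_z⟩ = |a|² - |b|² divided by |a|²+|b|², with a, b the |↑⟩, |↓⟩ amplitudes.
= (25 - 4)/29 = 21/29.
⟨S_z⟩ = (ħ/2)·⟨σ_z⟩.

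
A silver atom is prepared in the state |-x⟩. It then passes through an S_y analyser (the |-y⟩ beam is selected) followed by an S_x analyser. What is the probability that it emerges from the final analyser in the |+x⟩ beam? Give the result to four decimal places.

First analyser (S_y): from |-x⟩, P(|-y⟩) = 1/2.
After stage 1 the state is |-y⟩; P(|+x⟩) = |⟨+x|-y⟩|² = 1/2.
Joint probability = 1/2 × 1/2 = 0.2500.

0.2500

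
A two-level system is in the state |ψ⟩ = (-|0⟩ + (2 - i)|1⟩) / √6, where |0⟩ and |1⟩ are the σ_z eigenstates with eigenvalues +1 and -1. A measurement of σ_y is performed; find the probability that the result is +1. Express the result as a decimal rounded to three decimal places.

|+y⟩ = (|0⟩ + i|1⟩)/√2, so ⟨+y|ψ⟩ = (-2 - 2i) / (√2·√6).
P = |-2 - 2i|² / 12 = 8/12.

0.667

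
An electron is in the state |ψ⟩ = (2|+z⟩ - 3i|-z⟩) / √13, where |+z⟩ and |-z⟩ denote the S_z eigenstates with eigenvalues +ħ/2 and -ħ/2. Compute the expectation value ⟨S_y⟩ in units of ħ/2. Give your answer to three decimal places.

-0.923

⟨σ_y⟩ = 2 Im(a* b)/(|a|²+|b|²) with a = 2, b = -3i.
a* b = -6i, so ⟨σ_y⟩ = -12/13.
⟨S_y⟩ = (ħ/2)·⟨σ_y⟩.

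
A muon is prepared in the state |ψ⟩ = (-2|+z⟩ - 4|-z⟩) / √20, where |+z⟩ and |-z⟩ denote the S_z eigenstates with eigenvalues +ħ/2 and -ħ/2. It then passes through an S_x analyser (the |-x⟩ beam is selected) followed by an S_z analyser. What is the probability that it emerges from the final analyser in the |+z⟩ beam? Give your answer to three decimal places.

0.050

First analyser (S_x): P(|-x⟩) = |⟨-x|ψ⟩|² = 4/40.
After stage 1 the state is |-x⟩; P(|+z⟩) = |⟨+z|-x⟩|² = 1/2.
Joint probability = 4/40 × 1/2 = 0.050.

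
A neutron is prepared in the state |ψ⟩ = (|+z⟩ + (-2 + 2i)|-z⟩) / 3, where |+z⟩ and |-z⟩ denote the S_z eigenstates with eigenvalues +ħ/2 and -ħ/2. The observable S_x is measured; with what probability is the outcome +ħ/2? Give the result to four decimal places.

|+x⟩ = (|+z⟩ + |-z⟩)/√2, so ⟨+x|ψ⟩ = (-1 + 2i) / (√2·3).
P = |-1 + 2i|² / 18 = 5/18.

0.2778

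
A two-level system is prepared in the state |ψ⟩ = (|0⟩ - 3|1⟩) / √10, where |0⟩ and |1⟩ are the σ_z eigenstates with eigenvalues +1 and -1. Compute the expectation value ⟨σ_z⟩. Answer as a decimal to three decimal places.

-0.800

⟨σ_z⟩ = |a|² - |b|² divided by |a|²+|b|², with a, b the |0⟩, |1⟩ amplitudes.
= (1 - 9)/10 = -8/10.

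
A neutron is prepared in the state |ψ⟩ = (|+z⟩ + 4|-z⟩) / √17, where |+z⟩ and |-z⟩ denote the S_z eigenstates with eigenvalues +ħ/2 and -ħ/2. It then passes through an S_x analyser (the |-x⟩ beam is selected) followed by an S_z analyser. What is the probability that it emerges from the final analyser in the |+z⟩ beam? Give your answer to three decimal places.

First analyser (S_x): P(|-x⟩) = |⟨-x|ψ⟩|² = 9/34.
After stage 1 the state is |-x⟩; P(|+z⟩) = |⟨+z|-x⟩|² = 1/2.
Joint probability = 9/34 × 1/2 = 0.132.

0.132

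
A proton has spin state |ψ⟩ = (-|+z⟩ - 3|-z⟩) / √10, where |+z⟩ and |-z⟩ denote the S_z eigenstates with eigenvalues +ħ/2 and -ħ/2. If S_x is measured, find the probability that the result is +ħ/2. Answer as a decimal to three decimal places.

|+x⟩ = (|+z⟩ + |-z⟩)/√2, so ⟨+x|ψ⟩ = (-4) / (√2·√10).
P = |-4|² / 20 = 16/20.

0.800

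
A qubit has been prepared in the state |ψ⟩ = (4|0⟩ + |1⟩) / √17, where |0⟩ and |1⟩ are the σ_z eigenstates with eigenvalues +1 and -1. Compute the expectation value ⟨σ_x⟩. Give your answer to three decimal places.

0.471

⟨σ_x⟩ = 2 Re(a* b)/(|a|²+|b|²) with a = 4, b = 1.
a* b = 4, so ⟨σ_x⟩ = 8/17.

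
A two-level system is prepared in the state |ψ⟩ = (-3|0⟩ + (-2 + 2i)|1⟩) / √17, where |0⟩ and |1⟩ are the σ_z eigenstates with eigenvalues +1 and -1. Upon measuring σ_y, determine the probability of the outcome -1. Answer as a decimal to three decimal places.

0.853

|-y⟩ = (|0⟩ - i|1⟩)/√2, so ⟨-y|ψ⟩ = (-5 - 2i) / (√2·√17).
P = |-5 - 2i|² / 34 = 29/34.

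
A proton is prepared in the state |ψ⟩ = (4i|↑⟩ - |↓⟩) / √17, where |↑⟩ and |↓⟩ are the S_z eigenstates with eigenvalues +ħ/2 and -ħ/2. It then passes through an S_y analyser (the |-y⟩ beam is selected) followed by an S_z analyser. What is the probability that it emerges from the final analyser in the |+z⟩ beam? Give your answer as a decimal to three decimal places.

0.132

First analyser (S_y): P(|-y⟩) = |⟨-y|ψ⟩|² = 9/34.
After stage 1 the state is |-y⟩; P(|+z⟩) = |⟨+z|-y⟩|² = 1/2.
Joint probability = 9/34 × 1/2 = 0.132.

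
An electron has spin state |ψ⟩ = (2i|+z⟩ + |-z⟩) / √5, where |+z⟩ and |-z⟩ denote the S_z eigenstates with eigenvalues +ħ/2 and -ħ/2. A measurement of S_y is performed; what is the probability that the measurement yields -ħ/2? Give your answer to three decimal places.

0.900

|-y⟩ = (|+z⟩ - i|-z⟩)/√2, so ⟨-y|ψ⟩ = (3i) / (√2·√5).
P = |3i|² / 10 = 9/10.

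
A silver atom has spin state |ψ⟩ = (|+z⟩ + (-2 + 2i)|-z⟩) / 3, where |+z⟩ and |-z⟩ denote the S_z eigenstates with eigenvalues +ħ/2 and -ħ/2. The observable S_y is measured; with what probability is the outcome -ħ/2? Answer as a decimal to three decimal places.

|-y⟩ = (|+z⟩ - i|-z⟩)/√2, so ⟨-y|ψ⟩ = (-1 - 2i) / (√2·3).
P = |-1 - 2i|² / 18 = 5/18.

0.278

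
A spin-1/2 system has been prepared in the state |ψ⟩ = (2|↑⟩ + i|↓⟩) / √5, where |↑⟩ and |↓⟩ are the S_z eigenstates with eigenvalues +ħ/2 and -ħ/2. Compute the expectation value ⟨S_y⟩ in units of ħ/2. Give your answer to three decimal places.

⟨σ_y⟩ = 2 Im(a* b)/(|a|²+|b|²) with a = 2, b = i.
a* b = 2i, so ⟨σ_y⟩ = 4/5.
⟨S_y⟩ = (ħ/2)·⟨σ_y⟩.

0.800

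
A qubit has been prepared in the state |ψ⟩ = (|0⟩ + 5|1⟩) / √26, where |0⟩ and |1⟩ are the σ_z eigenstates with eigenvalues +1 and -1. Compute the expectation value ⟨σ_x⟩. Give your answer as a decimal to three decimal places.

0.385

⟨σ_x⟩ = 2 Re(a* b)/(|a|²+|b|²) with a = 1, b = 5.
a* b = 5, so ⟨σ_x⟩ = 10/26.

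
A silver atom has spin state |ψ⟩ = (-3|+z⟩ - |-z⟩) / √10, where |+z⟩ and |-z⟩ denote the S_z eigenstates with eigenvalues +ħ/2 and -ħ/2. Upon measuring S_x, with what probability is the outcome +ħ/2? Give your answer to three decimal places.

|+x⟩ = (|+z⟩ + |-z⟩)/√2, so ⟨+x|ψ⟩ = (-4) / (√2·√10).
P = |-4|² / 20 = 16/20.

0.800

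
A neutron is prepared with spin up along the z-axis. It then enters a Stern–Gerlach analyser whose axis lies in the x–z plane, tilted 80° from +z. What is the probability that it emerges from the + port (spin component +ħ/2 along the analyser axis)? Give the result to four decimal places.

0.5868

For spin-½, the probability of finding spin-up along an axis at angle θ to the initial spin direction is cos²(θ/2); spin-down is sin²(θ/2).
θ = 80°, so P = cos²(40°) ≈ 0.5868.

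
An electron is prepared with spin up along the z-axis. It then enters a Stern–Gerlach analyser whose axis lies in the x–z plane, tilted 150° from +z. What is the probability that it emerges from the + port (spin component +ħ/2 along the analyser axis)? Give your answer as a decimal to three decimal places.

0.067

For spin-½, the probability of finding spin-up along an axis at angle θ to the initial spin direction is cos²(θ/2); spin-down is sin²(θ/2).
θ = 150°, so P = cos²(75°) ≈ 0.067.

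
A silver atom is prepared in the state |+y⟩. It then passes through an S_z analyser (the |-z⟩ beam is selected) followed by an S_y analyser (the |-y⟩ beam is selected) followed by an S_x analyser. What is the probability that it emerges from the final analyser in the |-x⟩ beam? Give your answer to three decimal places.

0.125

First analyser (S_z): from |+y⟩, P(|-z⟩) = 1/2.
After stage 1 the state is |-z⟩; P(|-y⟩) = |⟨-y|-z⟩|² = 1/2.
After stage 2 the state is |-y⟩; P(|-x⟩) = |⟨-x|-y⟩|² = 1/2.
Joint probability = 1/2 × 1/2 × 1/2 = 0.125.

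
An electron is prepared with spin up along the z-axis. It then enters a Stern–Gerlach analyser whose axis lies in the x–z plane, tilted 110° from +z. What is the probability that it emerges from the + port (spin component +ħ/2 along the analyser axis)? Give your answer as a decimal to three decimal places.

0.329

For spin-½, the probability of finding spin-up along an axis at angle θ to the initial spin direction is cos²(θ/2); spin-down is sin²(θ/2).
θ = 110°, so P = cos²(55°) ≈ 0.329.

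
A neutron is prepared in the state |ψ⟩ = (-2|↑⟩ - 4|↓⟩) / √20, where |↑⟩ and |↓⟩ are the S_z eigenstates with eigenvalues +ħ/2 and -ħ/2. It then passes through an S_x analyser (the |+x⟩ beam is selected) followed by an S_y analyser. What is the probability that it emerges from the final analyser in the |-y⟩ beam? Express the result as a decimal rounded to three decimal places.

First analyser (S_x): P(|+x⟩) = |⟨+x|ψ⟩|² = 36/40.
After stage 1 the state is |+x⟩; P(|-y⟩) = |⟨-y|+x⟩|² = 1/2.
Joint probability = 36/40 × 1/2 = 0.450.

0.450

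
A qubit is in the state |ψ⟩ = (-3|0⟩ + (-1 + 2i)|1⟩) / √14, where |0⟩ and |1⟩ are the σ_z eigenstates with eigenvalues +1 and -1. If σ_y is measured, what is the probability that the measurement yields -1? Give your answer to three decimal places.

0.929

|-y⟩ = (|0⟩ - i|1⟩)/√2, so ⟨-y|ψ⟩ = (-5 - i) / (√2·√14).
P = |-5 - i|² / 28 = 26/28.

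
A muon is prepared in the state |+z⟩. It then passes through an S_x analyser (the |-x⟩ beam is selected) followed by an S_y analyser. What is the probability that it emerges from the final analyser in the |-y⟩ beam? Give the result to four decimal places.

First analyser (S_x): from |+z⟩, P(|-x⟩) = 1/2.
After stage 1 the state is |-x⟩; P(|-y⟩) = |⟨-y|-x⟩|² = 1/2.
Joint probability = 1/2 × 1/2 = 0.2500.

0.2500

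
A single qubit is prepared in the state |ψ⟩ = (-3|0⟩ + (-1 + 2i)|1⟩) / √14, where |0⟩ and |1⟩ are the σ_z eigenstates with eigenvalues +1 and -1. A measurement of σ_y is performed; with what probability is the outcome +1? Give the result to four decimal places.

|+y⟩ = (|0⟩ + i|1⟩)/√2, so ⟨+y|ψ⟩ = (-1 + i) / (√2·√14).
P = |-1 + i|² / 28 = 2/28.

0.0714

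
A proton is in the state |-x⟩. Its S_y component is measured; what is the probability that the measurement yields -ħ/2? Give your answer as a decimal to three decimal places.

In the S_z basis, |-x⟩ = (|↑⟩ - |↓⟩)/√2 and |-y⟩ = (|↑⟩ - i|↓⟩)/√2.
|⟨-y|-x⟩|² = 1/2.

0.500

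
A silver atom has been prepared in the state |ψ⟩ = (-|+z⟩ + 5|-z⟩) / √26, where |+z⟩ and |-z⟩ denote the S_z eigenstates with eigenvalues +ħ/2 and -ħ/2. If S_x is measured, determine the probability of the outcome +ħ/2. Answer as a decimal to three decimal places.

|+x⟩ = (|+z⟩ + |-z⟩)/√2, so ⟨+x|ψ⟩ = (4) / (√2·√26).
P = |4|² / 52 = 16/52.

0.308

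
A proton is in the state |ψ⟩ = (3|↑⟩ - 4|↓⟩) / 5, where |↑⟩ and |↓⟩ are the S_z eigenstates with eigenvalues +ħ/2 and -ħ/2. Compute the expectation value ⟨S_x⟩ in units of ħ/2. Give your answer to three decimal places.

⟨σ_x⟩ = 2 Re(a* b)/(|a|²+|b|²) with a = 3, b = -4.
a* b = -12, so ⟨σ_x⟩ = -24/25.
⟨S_x⟩ = (ħ/2)·⟨σ_x⟩.

-0.960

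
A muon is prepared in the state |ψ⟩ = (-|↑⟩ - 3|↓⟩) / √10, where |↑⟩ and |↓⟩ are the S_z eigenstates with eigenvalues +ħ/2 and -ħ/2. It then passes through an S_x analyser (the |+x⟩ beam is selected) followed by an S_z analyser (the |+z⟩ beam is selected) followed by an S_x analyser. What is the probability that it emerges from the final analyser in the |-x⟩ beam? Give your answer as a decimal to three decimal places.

0.200

First analyser (S_x): P(|+x⟩) = |⟨+x|ψ⟩|² = 16/20.
After stage 1 the state is |+x⟩; P(|+z⟩) = |⟨+z|+x⟩|² = 1/2.
After stage 2 the state is |+z⟩; P(|-x⟩) = |⟨-x|+z⟩|² = 1/2.
Joint probability = 16/20 × 1/2 × 1/2 = 0.200.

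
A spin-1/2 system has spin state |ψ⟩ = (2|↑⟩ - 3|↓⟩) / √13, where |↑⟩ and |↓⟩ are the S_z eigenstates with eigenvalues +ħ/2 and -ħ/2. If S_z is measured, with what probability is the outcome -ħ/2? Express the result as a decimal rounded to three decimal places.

The -ħ/2 outcome corresponds to |↓⟩. Its amplitude in |ψ⟩ is -3/√13.
P = |-3|² / 13 = 9/13.

0.692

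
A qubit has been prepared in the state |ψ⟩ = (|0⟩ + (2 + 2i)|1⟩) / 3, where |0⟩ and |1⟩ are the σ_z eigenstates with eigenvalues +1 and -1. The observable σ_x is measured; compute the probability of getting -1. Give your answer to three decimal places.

0.278

|-x⟩ = (|0⟩ - |1⟩)/√2, so ⟨-x|ψ⟩ = (-1 - 2i) / (√2·3).
P = |-1 - 2i|² / 18 = 5/18.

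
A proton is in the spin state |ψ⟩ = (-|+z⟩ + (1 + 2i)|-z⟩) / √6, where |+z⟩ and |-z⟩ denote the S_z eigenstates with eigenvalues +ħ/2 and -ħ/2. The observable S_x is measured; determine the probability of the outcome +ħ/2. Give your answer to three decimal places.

|+x⟩ = (|+z⟩ + |-z⟩)/√2, so ⟨+x|ψ⟩ = (2i) / (√2·√6).
P = |2i|² / 12 = 4/12.

0.333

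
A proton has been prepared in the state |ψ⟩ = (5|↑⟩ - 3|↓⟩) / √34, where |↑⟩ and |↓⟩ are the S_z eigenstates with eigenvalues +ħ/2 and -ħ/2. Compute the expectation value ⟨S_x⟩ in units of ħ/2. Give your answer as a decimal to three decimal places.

-0.882

⟨σ_x⟩ = 2 Re(a* b)/(|a|²+|b|²) with a = 5, b = -3.
a* b = -15, so ⟨σ_x⟩ = -30/34.
⟨S_x⟩ = (ħ/2)·⟨σ_x⟩.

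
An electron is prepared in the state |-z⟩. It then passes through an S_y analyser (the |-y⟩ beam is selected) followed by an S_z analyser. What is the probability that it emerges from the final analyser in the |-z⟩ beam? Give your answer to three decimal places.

0.250

First analyser (S_y): from |-z⟩, P(|-y⟩) = 1/2.
After stage 1 the state is |-y⟩; P(|-z⟩) = |⟨-z|-y⟩|² = 1/2.
Joint probability = 1/2 × 1/2 = 0.250.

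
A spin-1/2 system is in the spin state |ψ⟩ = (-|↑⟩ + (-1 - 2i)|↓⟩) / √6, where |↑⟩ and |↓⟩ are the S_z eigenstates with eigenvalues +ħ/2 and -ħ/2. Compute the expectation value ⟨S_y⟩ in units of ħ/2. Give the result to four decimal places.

⟨σ_y⟩ = 2 Im(a* b)/(|a|²+|b|²) with a = -1, b = (-1 - 2i).
a* b = (1 + 2i), so ⟨σ_y⟩ = 4/6.
⟨S_y⟩ = (ħ/2)·⟨σ_y⟩.

0.6667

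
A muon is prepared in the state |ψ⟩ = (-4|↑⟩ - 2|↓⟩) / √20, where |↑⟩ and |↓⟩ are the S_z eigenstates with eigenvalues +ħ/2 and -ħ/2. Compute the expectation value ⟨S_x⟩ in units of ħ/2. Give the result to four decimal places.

⟨σ_x⟩ = 2 Re(a* b)/(|a|²+|b|²) with a = -4, b = -2.
a* b = 8, so ⟨σ_x⟩ = 16/20.
⟨S_x⟩ = (ħ/2)·⟨σ_x⟩.

0.8000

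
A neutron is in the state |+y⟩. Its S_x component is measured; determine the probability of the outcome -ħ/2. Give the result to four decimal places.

In the S_z basis, |+y⟩ = (|+z⟩ + i|-z⟩)/√2 and |-x⟩ = (|+z⟩ - |-z⟩)/√2.
|⟨-x|+y⟩|² = 1/2.

0.5000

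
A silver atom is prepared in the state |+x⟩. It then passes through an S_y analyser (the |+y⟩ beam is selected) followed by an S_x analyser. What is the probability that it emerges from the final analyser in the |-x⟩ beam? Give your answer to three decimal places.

0.250

First analyser (S_y): from |+x⟩, P(|+y⟩) = 1/2.
After stage 1 the state is |+y⟩; P(|-x⟩) = |⟨-x|+y⟩|² = 1/2.
Joint probability = 1/2 × 1/2 = 0.250.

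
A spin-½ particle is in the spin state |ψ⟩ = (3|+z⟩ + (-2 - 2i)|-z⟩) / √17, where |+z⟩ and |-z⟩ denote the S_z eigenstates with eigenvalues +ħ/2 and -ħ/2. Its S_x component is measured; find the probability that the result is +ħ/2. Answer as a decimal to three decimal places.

|+x⟩ = (|+z⟩ + |-z⟩)/√2, so ⟨+x|ψ⟩ = (1 - 2i) / (√2·√17).
P = |1 - 2i|² / 34 = 5/34.

0.147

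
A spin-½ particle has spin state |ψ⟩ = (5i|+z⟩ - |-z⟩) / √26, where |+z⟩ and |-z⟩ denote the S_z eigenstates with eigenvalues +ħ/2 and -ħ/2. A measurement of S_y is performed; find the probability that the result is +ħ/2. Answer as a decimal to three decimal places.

0.692

|+y⟩ = (|+z⟩ + i|-z⟩)/√2, so ⟨+y|ψ⟩ = (6i) / (√2·√26).
P = |6i|² / 52 = 36/52.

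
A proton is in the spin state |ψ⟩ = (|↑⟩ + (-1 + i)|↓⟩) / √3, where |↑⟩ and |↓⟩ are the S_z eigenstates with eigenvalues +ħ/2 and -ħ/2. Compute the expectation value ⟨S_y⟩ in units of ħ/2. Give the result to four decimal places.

⟨σ_y⟩ = 2 Im(a* b)/(|a|²+|b|²) with a = 1, b = (-1 + i).
a* b = (-1 + i), so ⟨σ_y⟩ = 2/3.
⟨S_y⟩ = (ħ/2)·⟨σ_y⟩.

0.6667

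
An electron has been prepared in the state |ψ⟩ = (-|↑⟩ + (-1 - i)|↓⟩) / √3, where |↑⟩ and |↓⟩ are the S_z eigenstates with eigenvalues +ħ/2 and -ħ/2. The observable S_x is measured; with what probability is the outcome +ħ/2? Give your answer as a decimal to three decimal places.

|+x⟩ = (|↑⟩ + |↓⟩)/√2, so ⟨+x|ψ⟩ = (-2 - i) / (√2·√3).
P = |-2 - i|² / 6 = 5/6.

0.833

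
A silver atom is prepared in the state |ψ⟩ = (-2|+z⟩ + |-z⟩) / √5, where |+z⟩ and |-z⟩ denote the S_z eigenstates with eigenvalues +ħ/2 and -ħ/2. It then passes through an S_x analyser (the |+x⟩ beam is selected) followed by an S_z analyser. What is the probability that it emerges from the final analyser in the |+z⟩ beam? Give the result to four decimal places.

First analyser (S_x): P(|+x⟩) = |⟨+x|ψ⟩|² = 1/10.
After stage 1 the state is |+x⟩; P(|+z⟩) = |⟨+z|+x⟩|² = 1/2.
Joint probability = 1/10 × 1/2 = 0.0500.

0.0500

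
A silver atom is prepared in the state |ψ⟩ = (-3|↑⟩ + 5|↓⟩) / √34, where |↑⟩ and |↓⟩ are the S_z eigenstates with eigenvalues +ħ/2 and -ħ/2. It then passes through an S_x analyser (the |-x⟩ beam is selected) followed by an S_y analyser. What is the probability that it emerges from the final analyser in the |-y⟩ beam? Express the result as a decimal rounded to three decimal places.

0.471

First analyser (S_x): P(|-x⟩) = |⟨-x|ψ⟩|² = 64/68.
After stage 1 the state is |-x⟩; P(|-y⟩) = |⟨-y|-x⟩|² = 1/2.
Joint probability = 64/68 × 1/2 = 0.471.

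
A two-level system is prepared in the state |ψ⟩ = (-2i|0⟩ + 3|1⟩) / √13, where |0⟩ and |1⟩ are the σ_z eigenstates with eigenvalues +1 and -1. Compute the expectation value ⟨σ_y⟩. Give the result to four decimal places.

0.9231

⟨σ_y⟩ = 2 Im(a* b)/(|a|²+|b|²) with a = -2i, b = 3.
a* b = 6i, so ⟨σ_y⟩ = 12/13.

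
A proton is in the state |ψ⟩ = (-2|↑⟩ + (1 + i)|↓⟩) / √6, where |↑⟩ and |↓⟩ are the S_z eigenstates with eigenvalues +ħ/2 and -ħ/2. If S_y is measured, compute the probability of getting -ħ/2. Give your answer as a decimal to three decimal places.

|-y⟩ = (|↑⟩ - i|↓⟩)/√2, so ⟨-y|ψ⟩ = (-3 + i) / (√2·√6).
P = |-3 + i|² / 12 = 10/12.

0.833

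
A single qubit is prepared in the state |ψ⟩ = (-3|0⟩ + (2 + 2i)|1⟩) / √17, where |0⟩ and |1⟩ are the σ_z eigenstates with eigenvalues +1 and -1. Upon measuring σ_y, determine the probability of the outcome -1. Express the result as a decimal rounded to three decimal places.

0.853

|-y⟩ = (|0⟩ - i|1⟩)/√2, so ⟨-y|ψ⟩ = (-5 + 2i) / (√2·√17).
P = |-5 + 2i|² / 34 = 29/34.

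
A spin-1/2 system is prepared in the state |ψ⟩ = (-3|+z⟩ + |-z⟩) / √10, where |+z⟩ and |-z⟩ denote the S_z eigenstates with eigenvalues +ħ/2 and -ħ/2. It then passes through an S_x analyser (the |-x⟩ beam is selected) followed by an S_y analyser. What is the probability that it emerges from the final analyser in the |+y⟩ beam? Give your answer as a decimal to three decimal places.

First analyser (S_x): P(|-x⟩) = |⟨-x|ψ⟩|² = 16/20.
After stage 1 the state is |-x⟩; P(|+y⟩) = |⟨+y|-x⟩|² = 1/2.
Joint probability = 16/20 × 1/2 = 0.400.

0.400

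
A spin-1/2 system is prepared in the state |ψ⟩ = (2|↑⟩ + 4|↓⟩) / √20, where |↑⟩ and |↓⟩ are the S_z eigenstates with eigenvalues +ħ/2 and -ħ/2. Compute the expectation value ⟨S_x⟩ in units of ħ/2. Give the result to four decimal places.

0.8000

⟨σ_x⟩ = 2 Re(a* b)/(|a|²+|b|²) with a = 2, b = 4.
a* b = 8, so ⟨σ_x⟩ = 16/20.
⟨S_x⟩ = (ħ/2)·⟨σ_x⟩.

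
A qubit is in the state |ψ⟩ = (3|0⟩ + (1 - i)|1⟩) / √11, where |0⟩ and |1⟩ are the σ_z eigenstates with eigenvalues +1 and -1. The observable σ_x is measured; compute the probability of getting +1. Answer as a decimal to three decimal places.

0.773

|+x⟩ = (|0⟩ + |1⟩)/√2, so ⟨+x|ψ⟩ = (4 - i) / (√2·√11).
P = |4 - i|² / 22 = 17/22.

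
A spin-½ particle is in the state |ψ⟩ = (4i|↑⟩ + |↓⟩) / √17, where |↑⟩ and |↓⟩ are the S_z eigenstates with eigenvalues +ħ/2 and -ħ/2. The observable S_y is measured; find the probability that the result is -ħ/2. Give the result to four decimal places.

0.7353

|-y⟩ = (|↑⟩ - i|↓⟩)/√2, so ⟨-y|ψ⟩ = (5i) / (√2·√17).
P = |5i|² / 34 = 25/34.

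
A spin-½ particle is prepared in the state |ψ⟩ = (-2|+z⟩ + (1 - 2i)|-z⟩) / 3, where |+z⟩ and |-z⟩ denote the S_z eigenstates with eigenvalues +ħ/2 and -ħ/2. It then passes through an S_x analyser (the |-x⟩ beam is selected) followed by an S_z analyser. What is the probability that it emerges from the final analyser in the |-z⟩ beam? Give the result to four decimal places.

0.3611

First analyser (S_x): P(|-x⟩) = |⟨-x|ψ⟩|² = 13/18.
After stage 1 the state is |-x⟩; P(|-z⟩) = |⟨-z|-x⟩|² = 1/2.
Joint probability = 13/18 × 1/2 = 0.3611.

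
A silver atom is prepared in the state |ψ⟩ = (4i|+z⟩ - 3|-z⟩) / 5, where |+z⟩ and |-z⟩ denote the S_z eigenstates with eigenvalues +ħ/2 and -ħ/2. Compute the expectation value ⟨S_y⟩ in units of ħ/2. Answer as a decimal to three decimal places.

0.960

⟨σ_y⟩ = 2 Im(a* b)/(|a|²+|b|²) with a = 4i, b = -3.
a* b = 12i, so ⟨σ_y⟩ = 24/25.
⟨S_y⟩ = (ħ/2)·⟨σ_y⟩.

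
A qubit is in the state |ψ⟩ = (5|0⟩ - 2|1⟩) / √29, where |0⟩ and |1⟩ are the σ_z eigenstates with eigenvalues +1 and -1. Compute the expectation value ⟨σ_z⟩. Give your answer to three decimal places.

⟨σ_z⟩ = |a|² - |b|² divided by |a|²+|b|², with a, b the |0⟩, |1⟩ amplitudes.
= (25 - 4)/29 = 21/29.

0.724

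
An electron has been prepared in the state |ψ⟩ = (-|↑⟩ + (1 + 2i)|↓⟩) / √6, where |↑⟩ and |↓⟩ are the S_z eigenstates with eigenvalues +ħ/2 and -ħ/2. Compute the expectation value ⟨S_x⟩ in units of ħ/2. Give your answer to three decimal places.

-0.333

⟨σ_x⟩ = 2 Re(a* b)/(|a|²+|b|²) with a = -1, b = (1 + 2i).
a* b = (-1 - 2i), so ⟨σ_x⟩ = -2/6.
⟨S_x⟩ = (ħ/2)·⟨σ_x⟩.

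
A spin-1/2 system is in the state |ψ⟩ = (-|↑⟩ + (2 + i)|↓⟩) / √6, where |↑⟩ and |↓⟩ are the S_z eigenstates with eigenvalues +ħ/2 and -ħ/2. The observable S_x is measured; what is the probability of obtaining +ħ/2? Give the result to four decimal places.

|+x⟩ = (|↑⟩ + |↓⟩)/√2, so ⟨+x|ψ⟩ = (1 + i) / (√2·√6).
P = |1 + i|² / 12 = 2/12.

0.1667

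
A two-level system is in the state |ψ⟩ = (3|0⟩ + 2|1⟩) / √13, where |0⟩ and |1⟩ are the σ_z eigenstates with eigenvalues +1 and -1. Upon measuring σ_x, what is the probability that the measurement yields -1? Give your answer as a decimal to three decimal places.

0.038

|-x⟩ = (|0⟩ - |1⟩)/√2, so ⟨-x|ψ⟩ = (1) / (√2·√13).
P = |1|² / 26 = 1/26.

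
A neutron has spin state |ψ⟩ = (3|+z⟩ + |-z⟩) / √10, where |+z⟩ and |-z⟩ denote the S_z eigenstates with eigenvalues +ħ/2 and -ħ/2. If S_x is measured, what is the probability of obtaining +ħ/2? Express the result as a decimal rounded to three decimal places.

|+x⟩ = (|+z⟩ + |-z⟩)/√2, so ⟨+x|ψ⟩ = (4) / (√2·√10).
P = |4|² / 20 = 16/20.

0.800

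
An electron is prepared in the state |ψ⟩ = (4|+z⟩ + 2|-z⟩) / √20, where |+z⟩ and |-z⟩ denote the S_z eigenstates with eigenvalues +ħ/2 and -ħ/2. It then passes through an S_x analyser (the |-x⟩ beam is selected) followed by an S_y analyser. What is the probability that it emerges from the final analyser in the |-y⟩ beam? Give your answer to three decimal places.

0.050

First analyser (S_x): P(|-x⟩) = |⟨-x|ψ⟩|² = 4/40.
After stage 1 the state is |-x⟩; P(|-y⟩) = |⟨-y|-x⟩|² = 1/2.
Joint probability = 4/40 × 1/2 = 0.050.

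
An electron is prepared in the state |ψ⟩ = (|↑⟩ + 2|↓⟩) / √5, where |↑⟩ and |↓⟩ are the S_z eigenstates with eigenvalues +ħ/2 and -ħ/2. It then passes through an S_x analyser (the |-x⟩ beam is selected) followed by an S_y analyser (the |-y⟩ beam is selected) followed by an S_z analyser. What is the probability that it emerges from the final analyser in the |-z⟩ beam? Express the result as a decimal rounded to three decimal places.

First analyser (S_x): P(|-x⟩) = |⟨-x|ψ⟩|² = 1/10.
After stage 1 the state is |-x⟩; P(|-y⟩) = |⟨-y|-x⟩|² = 1/2.
After stage 2 the state is |-y⟩; P(|-z⟩) = |⟨-z|-y⟩|² = 1/2.
Joint probability = 1/10 × 1/2 × 1/2 = 0.025.

0.025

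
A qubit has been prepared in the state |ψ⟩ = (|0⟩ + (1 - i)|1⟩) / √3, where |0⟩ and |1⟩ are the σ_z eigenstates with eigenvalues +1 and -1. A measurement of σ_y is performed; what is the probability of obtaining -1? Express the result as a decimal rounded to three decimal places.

|-y⟩ = (|0⟩ - i|1⟩)/√2, so ⟨-y|ψ⟩ = (2 + i) / (√2·√3).
P = |2 + i|² / 6 = 5/6.

0.833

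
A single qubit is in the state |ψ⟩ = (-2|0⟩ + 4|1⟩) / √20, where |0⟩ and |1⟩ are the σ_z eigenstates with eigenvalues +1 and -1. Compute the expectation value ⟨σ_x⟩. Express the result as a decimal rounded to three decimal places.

-0.800

⟨σ_x⟩ = 2 Re(a* b)/(|a|²+|b|²) with a = -2, b = 4.
a* b = -8, so ⟨σ_x⟩ = -16/20.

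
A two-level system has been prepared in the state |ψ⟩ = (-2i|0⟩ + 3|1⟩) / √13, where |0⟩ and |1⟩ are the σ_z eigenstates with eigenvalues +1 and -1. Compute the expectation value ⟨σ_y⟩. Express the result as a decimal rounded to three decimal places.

⟨σ_y⟩ = 2 Im(a* b)/(|a|²+|b|²) with a = -2i, b = 3.
a* b = 6i, so ⟨σ_y⟩ = 12/13.

0.923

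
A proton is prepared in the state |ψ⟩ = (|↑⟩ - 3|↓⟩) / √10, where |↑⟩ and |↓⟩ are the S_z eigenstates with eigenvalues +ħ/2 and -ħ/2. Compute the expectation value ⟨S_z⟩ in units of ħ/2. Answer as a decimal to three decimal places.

-0.800

⟨σ_z⟩ = |a|² - |b|² divided by |a|²+|b|², with a, b the |↑⟩, |↓⟩ amplitudes.
= (1 - 9)/10 = -8/10.
⟨S_z⟩ = (ħ/2)·⟨σ_z⟩.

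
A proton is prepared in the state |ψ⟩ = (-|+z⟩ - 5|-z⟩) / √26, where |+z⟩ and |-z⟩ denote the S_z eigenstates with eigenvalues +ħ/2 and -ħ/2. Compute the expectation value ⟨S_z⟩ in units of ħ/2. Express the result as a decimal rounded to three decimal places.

⟨σ_z⟩ = |a|² - |b|² divided by |a|²+|b|², with a, b the |+z⟩, |-z⟩ amplitudes.
= (1 - 25)/26 = -24/26.
⟨S_z⟩ = (ħ/2)·⟨σ_z⟩.

-0.923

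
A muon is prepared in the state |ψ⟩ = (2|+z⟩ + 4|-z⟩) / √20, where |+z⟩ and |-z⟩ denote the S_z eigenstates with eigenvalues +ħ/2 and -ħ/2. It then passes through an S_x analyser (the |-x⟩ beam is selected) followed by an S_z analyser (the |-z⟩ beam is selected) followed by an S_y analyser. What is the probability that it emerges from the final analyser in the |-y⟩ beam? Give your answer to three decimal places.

First analyser (S_x): P(|-x⟩) = |⟨-x|ψ⟩|² = 4/40.
After stage 1 the state is |-x⟩; P(|-z⟩) = |⟨-z|-x⟩|² = 1/2.
After stage 2 the state is |-z⟩; P(|-y⟩) = |⟨-y|-z⟩|² = 1/2.
Joint probability = 4/40 × 1/2 × 1/2 = 0.025.

0.025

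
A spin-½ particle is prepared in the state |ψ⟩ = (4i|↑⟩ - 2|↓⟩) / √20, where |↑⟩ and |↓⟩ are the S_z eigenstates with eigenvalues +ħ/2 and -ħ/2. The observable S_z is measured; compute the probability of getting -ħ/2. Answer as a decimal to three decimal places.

0.200

The -ħ/2 outcome corresponds to |↓⟩. Its amplitude in |ψ⟩ is -2/√20.
P = |-2|² / 20 = 4/20.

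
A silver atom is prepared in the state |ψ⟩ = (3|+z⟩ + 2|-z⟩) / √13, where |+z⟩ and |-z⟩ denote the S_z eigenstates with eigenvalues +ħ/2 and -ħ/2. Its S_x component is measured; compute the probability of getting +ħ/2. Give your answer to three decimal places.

0.962

|+x⟩ = (|+z⟩ + |-z⟩)/√2, so ⟨+x|ψ⟩ = (5) / (√2·√13).
P = |5|² / 26 = 25/26.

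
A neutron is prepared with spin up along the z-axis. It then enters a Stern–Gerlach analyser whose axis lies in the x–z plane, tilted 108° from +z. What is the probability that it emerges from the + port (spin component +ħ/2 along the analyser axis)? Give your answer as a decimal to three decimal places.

0.345

For spin-½, the probability of finding spin-up along an axis at angle θ to the initial spin direction is cos²(θ/2); spin-down is sin²(θ/2).
θ = 108°, so P = cos²(54°) ≈ 0.345.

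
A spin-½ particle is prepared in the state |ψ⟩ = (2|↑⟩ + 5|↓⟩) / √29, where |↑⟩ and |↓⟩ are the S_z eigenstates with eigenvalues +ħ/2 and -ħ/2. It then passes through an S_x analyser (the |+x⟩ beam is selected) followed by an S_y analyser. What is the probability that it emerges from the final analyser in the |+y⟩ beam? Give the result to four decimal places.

0.4224

First analyser (S_x): P(|+x⟩) = |⟨+x|ψ⟩|² = 49/58.
After stage 1 the state is |+x⟩; P(|+y⟩) = |⟨+y|+x⟩|² = 1/2.
Joint probability = 49/58 × 1/2 = 0.4224.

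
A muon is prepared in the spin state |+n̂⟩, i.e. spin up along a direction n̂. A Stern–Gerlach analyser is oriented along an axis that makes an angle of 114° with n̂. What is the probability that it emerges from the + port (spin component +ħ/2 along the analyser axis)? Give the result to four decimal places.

For spin-½, the probability of finding spin-up along an axis at angle θ to the initial spin direction is cos²(θ/2); spin-down is sin²(θ/2).
θ = 114°, so P = cos²(57°) ≈ 0.2966.

0.2966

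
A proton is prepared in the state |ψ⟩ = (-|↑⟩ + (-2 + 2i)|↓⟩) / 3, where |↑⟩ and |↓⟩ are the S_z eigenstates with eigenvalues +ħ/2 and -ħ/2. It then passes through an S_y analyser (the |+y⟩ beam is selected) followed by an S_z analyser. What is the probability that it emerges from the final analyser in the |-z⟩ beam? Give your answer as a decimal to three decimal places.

First analyser (S_y): P(|+y⟩) = |⟨+y|ψ⟩|² = 5/18.
After stage 1 the state is |+y⟩; P(|-z⟩) = |⟨-z|+y⟩|² = 1/2.
Joint probability = 5/18 × 1/2 = 0.139.

0.139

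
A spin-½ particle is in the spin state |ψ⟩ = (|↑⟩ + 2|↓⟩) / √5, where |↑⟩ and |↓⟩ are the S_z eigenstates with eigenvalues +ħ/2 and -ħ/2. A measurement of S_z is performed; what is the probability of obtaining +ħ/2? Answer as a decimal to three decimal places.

0.200

The +ħ/2 outcome corresponds to |↑⟩. Its amplitude in |ψ⟩ is 1/√5.
P = |1|² / 5 = 1/5.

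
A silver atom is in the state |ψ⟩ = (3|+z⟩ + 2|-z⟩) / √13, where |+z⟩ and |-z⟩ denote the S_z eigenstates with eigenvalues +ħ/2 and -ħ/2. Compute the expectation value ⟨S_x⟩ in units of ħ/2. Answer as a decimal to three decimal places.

⟨σ_x⟩ = 2 Re(a* b)/(|a|²+|b|²) with a = 3, b = 2.
a* b = 6, so ⟨σ_x⟩ = 12/13.
⟨S_x⟩ = (ħ/2)·⟨σ_x⟩.

0.923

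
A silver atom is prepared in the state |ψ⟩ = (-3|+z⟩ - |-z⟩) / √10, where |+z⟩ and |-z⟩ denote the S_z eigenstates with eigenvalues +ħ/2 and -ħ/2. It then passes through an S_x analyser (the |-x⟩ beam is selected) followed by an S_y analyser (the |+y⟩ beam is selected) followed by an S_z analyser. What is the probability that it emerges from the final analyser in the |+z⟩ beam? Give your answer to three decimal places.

First analyser (S_x): P(|-x⟩) = |⟨-x|ψ⟩|² = 4/20.
After stage 1 the state is |-x⟩; P(|+y⟩) = |⟨+y|-x⟩|² = 1/2.
After stage 2 the state is |+y⟩; P(|+z⟩) = |⟨+z|+y⟩|² = 1/2.
Joint probability = 4/20 × 1/2 × 1/2 = 0.050.

0.050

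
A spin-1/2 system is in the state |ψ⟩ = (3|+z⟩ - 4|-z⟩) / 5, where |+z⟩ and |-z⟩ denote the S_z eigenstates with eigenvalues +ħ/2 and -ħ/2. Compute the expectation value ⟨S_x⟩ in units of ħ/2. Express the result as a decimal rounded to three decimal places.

⟨σ_x⟩ = 2 Re(a* b)/(|a|²+|b|²) with a = 3, b = -4.
a* b = -12, so ⟨σ_x⟩ = -24/25.
⟨S_x⟩ = (ħ/2)·⟨σ_x⟩.

-0.960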